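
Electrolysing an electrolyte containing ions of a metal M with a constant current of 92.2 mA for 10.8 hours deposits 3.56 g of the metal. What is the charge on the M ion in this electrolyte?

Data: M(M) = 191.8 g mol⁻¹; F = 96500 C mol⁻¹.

+2

Q = I·t = 0.09220 A × 38880 s = 3585 C, so n(e⁻) = 3585/96500 = 0.03715 mol.
n(M) deposited = 3.56 / 191.8 = 0.01856 mol.
Electrons per atom = n(e⁻)/n(M) = 0.03715 / 0.01856 = 2.00 ≈ 2, so the ion is M²⁺.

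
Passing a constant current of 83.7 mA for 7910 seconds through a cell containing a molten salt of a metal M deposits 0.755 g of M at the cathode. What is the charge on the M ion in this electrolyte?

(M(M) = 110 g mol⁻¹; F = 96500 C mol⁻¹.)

+1

Q = I·t = 0.08370 A × 7910.0 s = 662.1 C, so n(e⁻) = 662.1/96500 = 0.006861 mol.
n(M) deposited = 0.755 / 110 = 0.006864 mol.
Electrons per atom = n(e⁻)/n(M) = 0.006861 / 0.006864 = 1.00 ≈ 1, so the ion is M⁺.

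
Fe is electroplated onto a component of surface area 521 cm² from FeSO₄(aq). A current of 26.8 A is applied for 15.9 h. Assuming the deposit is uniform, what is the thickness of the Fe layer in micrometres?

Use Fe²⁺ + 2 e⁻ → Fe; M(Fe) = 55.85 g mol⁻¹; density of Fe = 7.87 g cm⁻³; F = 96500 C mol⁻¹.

1080 μm

Q = I·t = 26.80 × 57240 = 1534000 C; n(e⁻) = 15.90 mol.
n(Fe) = n(e⁻)/2 = 7.948 mol, so m = 7.948 × 55.85 = 443.9 g.
Volume = m/ρ = 443.9 / 7.87 = 56.41 cm³.
Thickness = V/A = 56.41 / 521 = 0.108 cm = 1080 μm.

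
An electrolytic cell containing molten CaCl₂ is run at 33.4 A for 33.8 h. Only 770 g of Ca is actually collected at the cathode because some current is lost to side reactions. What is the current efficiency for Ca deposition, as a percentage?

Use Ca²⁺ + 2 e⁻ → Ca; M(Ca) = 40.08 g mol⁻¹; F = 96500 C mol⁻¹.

91.2 %

Q = I·t = 33.40 × 121680 = 4064000 C; n(e⁻) = 4064000/96500 = 42.12 mol.
Theoretical n(Ca) = n(e⁻)/2 = 21.06 mol, i.e. m_theo = 21.06 × 40.08 = 844.0 g.
Efficiency = m_actual / m_theo = 770 / 844.0 = 91.2 %.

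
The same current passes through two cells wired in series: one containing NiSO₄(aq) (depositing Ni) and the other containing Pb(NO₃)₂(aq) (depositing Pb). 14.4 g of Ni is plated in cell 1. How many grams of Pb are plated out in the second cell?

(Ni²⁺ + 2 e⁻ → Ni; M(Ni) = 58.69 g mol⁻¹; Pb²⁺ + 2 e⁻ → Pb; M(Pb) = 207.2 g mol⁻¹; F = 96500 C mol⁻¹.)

n(Ni) = 14.4 / 58.69 = 0.2454 mol.
Since Ni²⁺ + 2 e⁻ → Ni, n(e⁻) passed = 2 × 0.2454 = 0.4907 mol.
Cells in series carry the same charge, so the same 0.4907 mol of electrons passes through cell 2.
Pb²⁺ + 2 e⁻ → Pb, so n(Pb) = 0.4907 / 2 = 0.2454 mol.
m(Pb) = 0.2454 × 207.2 = 50.8 g.

50.8 g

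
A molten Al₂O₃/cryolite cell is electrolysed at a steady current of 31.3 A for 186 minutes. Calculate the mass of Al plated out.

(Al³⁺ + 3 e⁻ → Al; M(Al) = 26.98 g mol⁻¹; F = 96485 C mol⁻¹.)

32.6 g

Q = I·t = 31.30 A × 11160 s = 349300 C.
n(e⁻) = Q/F = 349300 / 96485 = 3.620 mol.
Al³⁺ + 3 e⁻ → Al, so n(Al) = n(e⁻)/3 = 1.207 mol.
m = n·M = 1.207 × 26.98 = 32.6 g.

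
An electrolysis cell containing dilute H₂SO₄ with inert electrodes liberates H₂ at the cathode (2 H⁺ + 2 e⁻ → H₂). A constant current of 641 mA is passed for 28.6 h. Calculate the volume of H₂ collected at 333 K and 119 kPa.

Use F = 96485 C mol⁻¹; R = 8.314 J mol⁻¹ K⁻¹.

Q = I·t = 0.6410 A × 102960 s = 66000 C.
n(e⁻) = Q/F = 66000 / 96485 = 0.6840 mol.
2 electrons are transferred per H₂ molecule, so n(H₂) = 0.6840 / 2 = 0.3420 mol.
V = nRT/P = (0.3420 × 8.314 × 333) / (119 × 10³ Pa) = 0.00796 m³ = 7.96 L.

7.96 L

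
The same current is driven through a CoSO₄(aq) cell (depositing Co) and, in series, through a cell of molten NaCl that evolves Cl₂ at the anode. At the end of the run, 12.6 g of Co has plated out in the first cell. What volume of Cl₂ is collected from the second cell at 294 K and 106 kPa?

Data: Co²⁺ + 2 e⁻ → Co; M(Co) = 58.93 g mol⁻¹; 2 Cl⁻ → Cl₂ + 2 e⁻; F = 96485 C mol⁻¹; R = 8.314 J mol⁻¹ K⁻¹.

4.93 L

n(Co) = 12.6 / 58.93 = 0.2138 mol, so n(e⁻) = 2 × 0.2138 = 0.4276 mol.
The cells are in series, so the same 0.4276 mol of electrons passes through the second cell.
2 Cl⁻ → Cl₂ + 2 e⁻ — 2 mol e⁻ per mol Cl₂, so n(Cl₂) = 0.4276/2 = 0.2138 mol.
V = nRT/P = (0.2138 × 8.314 × 294) / (106 × 10³) = 0.00493 m³ = 4.93 L.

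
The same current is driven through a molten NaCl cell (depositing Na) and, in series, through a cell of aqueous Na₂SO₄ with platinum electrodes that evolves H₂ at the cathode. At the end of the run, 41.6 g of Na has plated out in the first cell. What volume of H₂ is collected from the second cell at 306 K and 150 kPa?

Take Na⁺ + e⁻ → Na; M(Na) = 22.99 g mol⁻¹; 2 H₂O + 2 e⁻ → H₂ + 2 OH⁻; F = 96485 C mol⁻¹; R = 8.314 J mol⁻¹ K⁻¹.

15.3 L

n(Na) = 41.6 / 22.99 = 1.809 mol, so n(e⁻) = 1 × 1.809 = 1.809 mol.
The cells are in series, so the same 1.809 mol of electrons passes through the second cell.
2 H₂O + 2 e⁻ → H₂ + 2 OH⁻ — 2 mol e⁻ per mol H₂, so n(H₂) = 1.809/2 = 0.9047 mol.
V = nRT/P = (0.9047 × 8.314 × 306) / (150 × 10³) = 0.0153 m³ = 15.3 L.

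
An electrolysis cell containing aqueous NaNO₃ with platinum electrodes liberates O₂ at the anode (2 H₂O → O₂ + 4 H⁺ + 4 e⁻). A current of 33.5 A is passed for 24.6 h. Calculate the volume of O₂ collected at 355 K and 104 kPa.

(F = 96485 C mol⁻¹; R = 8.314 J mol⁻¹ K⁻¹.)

Q = I·t = 33.50 A × 88560 s = 2967000 C.
n(e⁻) = Q/F = 2967000 / 96485 = 30.75 mol.
4 electrons are transferred per O₂ molecule, so n(O₂) = 30.75 / 4 = 7.687 mol.
V = nRT/P = (7.687 × 8.314 × 355) / (104 × 10³ Pa) = 0.218 m³ = 218 L.

218 L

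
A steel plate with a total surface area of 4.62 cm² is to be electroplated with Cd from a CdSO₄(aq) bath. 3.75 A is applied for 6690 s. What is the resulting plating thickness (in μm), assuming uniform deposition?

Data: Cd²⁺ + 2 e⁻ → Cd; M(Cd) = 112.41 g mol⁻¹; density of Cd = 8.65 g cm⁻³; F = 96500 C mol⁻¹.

3660 μm

Q = I·t = 3.750 × 6690.0 = 25090 C; n(e⁻) = 0.2600 mol.
n(Cd) = n(e⁻)/2 = 0.1300 mol, so m = 0.1300 × 112.41 = 14.61 g.
Volume = m/ρ = 14.61 / 8.65 = 1.689 cm³.
Thickness = V/A = 1.689 / 4.62 = 0.366 cm = 3660 μm.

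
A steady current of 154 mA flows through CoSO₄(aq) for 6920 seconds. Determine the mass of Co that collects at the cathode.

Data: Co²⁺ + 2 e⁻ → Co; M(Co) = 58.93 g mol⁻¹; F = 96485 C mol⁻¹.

Q = I·t = 0.1540 A × 6920.0 s = 1066 C.
n(e⁻) = Q/F = 1066 / 96485 = 0.01105 mol.
Co²⁺ + 2 e⁻ → Co, so n(Co) = n(e⁻)/2 = 0.005523 mol.
m = n·M = 0.005523 × 58.93 = 0.325 g.

0.325 g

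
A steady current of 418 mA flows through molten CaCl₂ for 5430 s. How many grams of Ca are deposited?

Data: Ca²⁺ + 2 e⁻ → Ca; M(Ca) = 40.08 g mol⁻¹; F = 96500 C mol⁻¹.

0.471 g

Q = I·t = 0.4180 A × 5430.0 s = 2270 C.
n(e⁻) = Q/F = 2270 / 96500 = 0.02352 mol.
Ca²⁺ + 2 e⁻ → Ca, so n(Ca) = n(e⁻)/2 = 0.01176 mol.
m = n·M = 0.01176 × 40.08 = 0.471 g.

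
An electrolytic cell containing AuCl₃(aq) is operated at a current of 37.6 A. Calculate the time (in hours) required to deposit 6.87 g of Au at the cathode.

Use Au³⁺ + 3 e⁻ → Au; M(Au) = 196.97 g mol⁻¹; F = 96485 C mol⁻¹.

0.0746 h

n(Au) = m/M = 6.87 / 196.97 = 0.03488 mol.
Each Au atom requires 3 electrons, so n(e⁻) = 3 × 0.03488 = 0.1046 mol.
Q = n(e⁻)·F = 0.1046 × 96485 = 10100 C.
t = Q/I = 10100 / 37.60 A = 268.5 s = 0.0746 h.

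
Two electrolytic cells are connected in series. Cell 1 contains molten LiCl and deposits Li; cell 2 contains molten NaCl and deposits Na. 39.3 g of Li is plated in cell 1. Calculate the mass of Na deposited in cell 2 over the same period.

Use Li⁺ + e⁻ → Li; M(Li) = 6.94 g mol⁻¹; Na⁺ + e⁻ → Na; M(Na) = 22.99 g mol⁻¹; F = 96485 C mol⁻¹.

n(Li) = 39.3 / 6.94 = 5.663 mol.
Since Li⁺ + e⁻ → Li, n(e⁻) passed = 1 × 5.663 = 5.663 mol.
Cells in series carry the same charge, so the same 5.663 mol of electrons passes through cell 2.
Na⁺ + e⁻ → Na, so n(Na) = 5.663 / 1 = 5.663 mol.
m(Na) = 5.663 × 22.99 = 130 g.

130 g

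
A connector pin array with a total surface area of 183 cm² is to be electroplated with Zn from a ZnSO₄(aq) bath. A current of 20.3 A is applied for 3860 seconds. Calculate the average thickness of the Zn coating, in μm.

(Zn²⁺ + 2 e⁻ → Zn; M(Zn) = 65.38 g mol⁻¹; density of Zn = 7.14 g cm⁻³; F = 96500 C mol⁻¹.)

203 μm

Q = I·t = 20.30 × 3860.0 = 78360 C; n(e⁻) = 0.8120 mol.
n(Zn) = n(e⁻)/2 = 0.4060 mol, so m = 0.4060 × 65.38 = 26.54 g.
Volume = m/ρ = 26.54 / 7.14 = 3.718 cm³.
Thickness = V/A = 3.718 / 183 = 0.0203 cm = 203 μm.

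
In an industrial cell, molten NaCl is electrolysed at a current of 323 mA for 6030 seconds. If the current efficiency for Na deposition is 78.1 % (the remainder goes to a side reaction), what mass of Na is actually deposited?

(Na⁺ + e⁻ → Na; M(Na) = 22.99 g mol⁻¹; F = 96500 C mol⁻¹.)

0.362 g

Q = I·t = 0.3230 × 6030.0 = 1948 C.
n(e⁻) = 1948/96500 = 0.02018 mol; theoretically n(Na) = 0.02018/1 = 0.02018 mol, m_theo = 0.4640 g.
At 78.1 % efficiency, m_actual = 0.781 × 0.4640 = 0.362 g.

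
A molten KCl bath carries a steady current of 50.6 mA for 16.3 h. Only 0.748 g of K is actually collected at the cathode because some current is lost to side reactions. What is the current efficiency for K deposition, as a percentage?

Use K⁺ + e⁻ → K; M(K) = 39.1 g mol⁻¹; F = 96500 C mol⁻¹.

Q = I·t = 0.05060 × 58680 = 2969 C; n(e⁻) = 2969/96500 = 0.03077 mol.
Theoretical n(K) = n(e⁻)/1 = 0.03077 mol, i.e. m_theo = 0.03077 × 39.1 = 1.203 g.
Efficiency = m_actual / m_theo = 0.748 / 1.203 = 62.2 %.

62.2 %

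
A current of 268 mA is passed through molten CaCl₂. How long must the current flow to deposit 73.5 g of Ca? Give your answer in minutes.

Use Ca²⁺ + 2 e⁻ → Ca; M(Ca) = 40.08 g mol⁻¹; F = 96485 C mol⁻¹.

22000 min

n(Ca) = m/M = 73.5 / 40.08 = 1.834 mol.
Each Ca atom requires 2 electrons, so n(e⁻) = 2 × 1.834 = 3.668 mol.
Q = n(e⁻)·F = 3.668 × 96485 = 353900 C.
t = Q/I = 353900 / 0.2680 A = 1320000 s = 22000 min.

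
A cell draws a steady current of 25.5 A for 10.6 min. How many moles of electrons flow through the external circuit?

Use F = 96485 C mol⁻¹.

Q = I·t = 25.50 A × 636.00 s = 16220 C.
n(e⁻) = Q/F = 16220 / 96485 = 0.168 mol.

0.168 mol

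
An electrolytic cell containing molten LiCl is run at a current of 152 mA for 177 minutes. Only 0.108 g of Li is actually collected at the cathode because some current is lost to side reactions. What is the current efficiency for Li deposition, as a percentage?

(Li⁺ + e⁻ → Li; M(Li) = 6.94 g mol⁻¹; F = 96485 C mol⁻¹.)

93.0 %

Q = I·t = 0.1520 × 10620 = 1614 C; n(e⁻) = 1614/96485 = 0.01673 mol.
Theoretical n(Li) = n(e⁻)/1 = 0.01673 mol, i.e. m_theo = 0.01673 × 6.94 = 0.1161 g.
Efficiency = m_actual / m_theo = 0.108 / 0.1161 = 93.0 %.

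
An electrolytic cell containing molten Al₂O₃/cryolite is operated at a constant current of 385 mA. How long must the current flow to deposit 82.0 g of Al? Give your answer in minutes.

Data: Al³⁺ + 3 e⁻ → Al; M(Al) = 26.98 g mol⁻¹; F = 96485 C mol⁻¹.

38100 min

n(Al) = m/M = 82.0 / 26.98 = 3.039 mol.
Each Al atom requires 3 electrons, so n(e⁻) = 3 × 3.039 = 9.118 mol.
Q = n(e⁻)·F = 9.118 × 96485 = 879700 C.
t = Q/I = 879700 / 0.3850 A = 2285000 s = 38100 min.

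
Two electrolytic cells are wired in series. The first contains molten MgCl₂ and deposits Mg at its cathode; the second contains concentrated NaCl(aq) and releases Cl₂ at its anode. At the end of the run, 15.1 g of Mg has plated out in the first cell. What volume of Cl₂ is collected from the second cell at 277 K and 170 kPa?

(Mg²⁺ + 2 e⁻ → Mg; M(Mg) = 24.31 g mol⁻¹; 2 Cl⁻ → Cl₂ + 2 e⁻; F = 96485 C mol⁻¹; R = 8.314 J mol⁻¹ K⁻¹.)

n(Mg) = 15.1 / 24.31 = 0.6211 mol, so n(e⁻) = 2 × 0.6211 = 1.242 mol.
The cells are in series, so the same 1.242 mol of electrons passes through the second cell.
2 Cl⁻ → Cl₂ + 2 e⁻ — 2 mol e⁻ per mol Cl₂, so n(Cl₂) = 1.242/2 = 0.6211 mol.
V = nRT/P = (0.6211 × 8.314 × 277) / (170 × 10³) = 0.00841 m³ = 8.41 L.

8.41 L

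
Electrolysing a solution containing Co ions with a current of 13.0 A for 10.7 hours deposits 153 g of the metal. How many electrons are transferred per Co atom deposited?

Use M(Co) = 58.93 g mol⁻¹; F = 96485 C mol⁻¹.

2

Q = I·t = 13.00 A × 38520 s = 500800 C, so n(e⁻) = 500800/96485 = 5.190 mol.
n(Co) deposited = 153 / 58.93 = 2.596 mol.
Electrons per atom = n(e⁻)/n(Co) = 5.190 / 2.596 = 2.00 ≈ 2, so the ion is Co²⁺.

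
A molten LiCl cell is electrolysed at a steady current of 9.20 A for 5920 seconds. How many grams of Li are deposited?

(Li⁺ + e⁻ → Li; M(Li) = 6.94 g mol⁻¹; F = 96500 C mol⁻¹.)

3.92 g

Q = I·t = 9.200 A × 5920.0 s = 54460 C.
n(e⁻) = Q/F = 54460 / 96500 = 0.5644 mol.
Li⁺ + e⁻ → Li, so n(Li) = n(e⁻)/1 = 0.5644 mol.
m = n·M = 0.5644 × 6.94 = 3.92 g.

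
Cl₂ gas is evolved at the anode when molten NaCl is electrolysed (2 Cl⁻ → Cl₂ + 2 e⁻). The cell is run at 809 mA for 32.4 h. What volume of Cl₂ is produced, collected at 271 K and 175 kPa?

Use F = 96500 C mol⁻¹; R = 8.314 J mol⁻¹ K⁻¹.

Q = I·t = 0.8090 A × 116640 s = 94360 C.
n(e⁻) = Q/F = 94360 / 96500 = 0.9778 mol.
2 electrons are transferred per Cl₂ molecule, so n(Cl₂) = 0.9778 / 2 = 0.4889 mol.
V = nRT/P = (0.4889 × 8.314 × 271) / (175 × 10³ Pa) = 0.00629 m³ = 6.29 L.

6.29 L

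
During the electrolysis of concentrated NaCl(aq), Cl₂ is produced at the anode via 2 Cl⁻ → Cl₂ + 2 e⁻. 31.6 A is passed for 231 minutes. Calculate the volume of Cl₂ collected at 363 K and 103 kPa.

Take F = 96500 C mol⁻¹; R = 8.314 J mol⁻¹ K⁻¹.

66.5 L

Q = I·t = 31.60 A × 13860 s = 438000 C.
n(e⁻) = Q/F = 438000 / 96500 = 4.539 mol.
2 electrons are transferred per Cl₂ molecule, so n(Cl₂) = 4.539 / 2 = 2.269 mol.
V = nRT/P = (2.269 × 8.314 × 363) / (103 × 10³ Pa) = 0.0665 m³ = 66.5 L.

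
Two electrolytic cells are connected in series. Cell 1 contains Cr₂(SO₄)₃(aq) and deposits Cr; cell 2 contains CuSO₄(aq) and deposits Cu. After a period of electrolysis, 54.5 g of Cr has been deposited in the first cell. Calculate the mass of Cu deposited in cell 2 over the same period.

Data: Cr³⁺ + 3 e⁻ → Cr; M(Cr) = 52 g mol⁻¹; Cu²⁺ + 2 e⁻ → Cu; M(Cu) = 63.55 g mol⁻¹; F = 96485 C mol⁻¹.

n(Cr) = 54.5 / 52 = 1.048 mol.
Since Cr³⁺ + 3 e⁻ → Cr, n(e⁻) passed = 3 × 1.048 = 3.144 mol.
Cells in series carry the same charge, so the same 3.144 mol of electrons passes through cell 2.
Cu²⁺ + 2 e⁻ → Cu, so n(Cu) = 3.144 / 2 = 1.572 mol.
m(Cu) = 1.572 × 63.55 = 99.9 g.

99.9 g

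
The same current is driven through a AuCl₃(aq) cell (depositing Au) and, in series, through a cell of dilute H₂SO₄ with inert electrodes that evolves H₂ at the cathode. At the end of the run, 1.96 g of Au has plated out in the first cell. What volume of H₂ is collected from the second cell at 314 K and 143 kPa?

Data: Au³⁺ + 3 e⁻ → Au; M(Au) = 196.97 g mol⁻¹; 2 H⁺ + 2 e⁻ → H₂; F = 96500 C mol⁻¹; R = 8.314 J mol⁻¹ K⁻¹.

n(Au) = 1.96 / 196.97 = 0.009951 mol, so n(e⁻) = 3 × 0.009951 = 0.02985 mol.
The cells are in series, so the same 0.02985 mol of electrons passes through the second cell.
2 H⁺ + 2 e⁻ → H₂ — 2 mol e⁻ per mol H₂, so n(H₂) = 0.02985/2 = 0.01493 mol.
V = nRT/P = (0.01493 × 8.314 × 314) / (143 × 10³) = 2.72 × 10⁻⁴ m³ = 0.272 L.

0.272 L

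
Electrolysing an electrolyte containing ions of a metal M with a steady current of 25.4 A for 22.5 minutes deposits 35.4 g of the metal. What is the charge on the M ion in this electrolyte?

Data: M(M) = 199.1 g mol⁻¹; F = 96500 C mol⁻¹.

+2

Q = I·t = 25.40 A × 1350.0 s = 34290 C, so n(e⁻) = 34290/96500 = 0.3553 mol.
n(M) deposited = 35.4 / 199.1 = 0.1778 mol.
Electrons per atom = n(e⁻)/n(M) = 0.3553 / 0.1778 = 2.00 ≈ 2, so the ion is M²⁺.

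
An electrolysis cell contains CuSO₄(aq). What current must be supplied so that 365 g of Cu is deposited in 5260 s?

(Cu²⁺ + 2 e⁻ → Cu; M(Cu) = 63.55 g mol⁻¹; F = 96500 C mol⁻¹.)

n(Cu) = 365 / 63.55 = 5.744 mol.
n(e⁻) = 2 × 5.744 = 11.49 mol.
Q = n(e⁻)·F = 11.49 × 96500 = 1108000 C.
I = Q/t = 1108000 / 5260.0 s = 211 A.

211 A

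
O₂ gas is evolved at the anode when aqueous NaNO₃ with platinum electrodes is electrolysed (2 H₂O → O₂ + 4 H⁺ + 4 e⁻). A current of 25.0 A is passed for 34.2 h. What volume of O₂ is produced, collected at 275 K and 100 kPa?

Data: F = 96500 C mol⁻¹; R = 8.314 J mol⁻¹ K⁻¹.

182 L

Q = I·t = 25.00 A × 123120 s = 3078000 C.
n(e⁻) = Q/F = 3078000 / 96500 = 31.90 mol.
4 electrons are transferred per O₂ molecule, so n(O₂) = 31.90 / 4 = 7.974 mol.
V = nRT/P = (7.974 × 8.314 × 275) / (100 × 10³ Pa) = 0.182 m³ = 182 L.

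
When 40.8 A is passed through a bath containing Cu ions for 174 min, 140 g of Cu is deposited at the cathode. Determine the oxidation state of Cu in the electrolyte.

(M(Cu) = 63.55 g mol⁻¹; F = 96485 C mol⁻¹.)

Q = I·t = 40.80 A × 10440 s = 426000 C, so n(e⁻) = 426000/96485 = 4.415 mol.
n(Cu) deposited = 140 / 63.55 = 2.203 mol.
Electrons per atom = n(e⁻)/n(Cu) = 4.415 / 2.203 = 2.00 ≈ 2, so the ion is Cu²⁺.

+2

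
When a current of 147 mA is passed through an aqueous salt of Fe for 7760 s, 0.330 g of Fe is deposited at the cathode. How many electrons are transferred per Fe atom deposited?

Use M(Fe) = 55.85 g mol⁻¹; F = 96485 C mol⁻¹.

Q = I·t = 0.1470 A × 7760.0 s = 1141 C, so n(e⁻) = 1141/96485 = 0.01182 mol.
n(Fe) deposited = 0.330 / 55.85 = 0.005909 mol.
Electrons per atom = n(e⁻)/n(Fe) = 0.01182 / 0.005909 = 2.00 ≈ 2, so the ion is Fe²⁺.

2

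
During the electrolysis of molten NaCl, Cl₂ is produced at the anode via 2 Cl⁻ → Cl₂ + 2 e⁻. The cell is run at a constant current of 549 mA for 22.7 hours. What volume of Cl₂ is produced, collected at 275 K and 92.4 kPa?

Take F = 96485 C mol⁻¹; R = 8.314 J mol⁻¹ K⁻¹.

Q = I·t = 0.5490 A × 81720 s = 44860 C.
n(e⁻) = Q/F = 44860 / 96485 = 0.4650 mol.
2 electrons are transferred per Cl₂ molecule, so n(Cl₂) = 0.4650 / 2 = 0.2325 mol.
V = nRT/P = (0.2325 × 8.314 × 275) / (92.4 × 10³ Pa) = 0.00575 m³ = 5.75 L.

5.75 L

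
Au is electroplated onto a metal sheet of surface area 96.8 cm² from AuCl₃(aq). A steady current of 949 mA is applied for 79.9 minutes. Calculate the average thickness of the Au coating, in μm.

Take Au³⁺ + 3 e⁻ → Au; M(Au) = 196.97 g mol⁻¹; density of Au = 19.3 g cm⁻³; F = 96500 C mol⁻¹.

Q = I·t = 0.9490 × 4794.0 = 4550 C; n(e⁻) = 0.04715 mol.
n(Au) = n(e⁻)/3 = 0.01572 mol, so m = 0.01572 × 196.97 = 3.095 g.
Volume = m/ρ = 3.095 / 19.3 = 0.1604 cm³.
Thickness = V/A = 0.1604 / 96.8 = 0.00166 cm = 16.6 μm.

16.6 μm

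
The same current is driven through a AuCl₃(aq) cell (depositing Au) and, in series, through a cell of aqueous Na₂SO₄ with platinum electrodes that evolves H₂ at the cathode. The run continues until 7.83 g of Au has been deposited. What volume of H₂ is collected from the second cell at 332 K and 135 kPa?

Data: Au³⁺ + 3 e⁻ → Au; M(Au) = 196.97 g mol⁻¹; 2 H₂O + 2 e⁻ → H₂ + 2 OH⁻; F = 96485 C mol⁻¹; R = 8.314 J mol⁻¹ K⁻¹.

1.22 L

n(Au) = 7.83 / 196.97 = 0.03975 mol, so n(e⁻) = 3 × 0.03975 = 0.1193 mol.
The cells are in series, so the same 0.1193 mol of electrons passes through the second cell.
2 H₂O + 2 e⁻ → H₂ + 2 OH⁻ — 2 mol e⁻ per mol H₂, so n(H₂) = 0.1193/2 = 0.05963 mol.
V = nRT/P = (0.05963 × 8.314 × 332) / (135 × 10³) = 0.00122 m³ = 1.22 L.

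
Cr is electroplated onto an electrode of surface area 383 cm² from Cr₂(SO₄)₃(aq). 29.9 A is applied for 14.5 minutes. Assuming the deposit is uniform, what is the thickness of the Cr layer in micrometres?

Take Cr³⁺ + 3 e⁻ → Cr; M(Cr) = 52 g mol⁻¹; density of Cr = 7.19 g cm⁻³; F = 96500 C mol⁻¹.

Q = I·t = 29.90 × 870.00 = 26010 C; n(e⁻) = 0.2696 mol.
n(Cr) = n(e⁻)/3 = 0.08985 mol, so m = 0.08985 × 52 = 4.672 g.
Volume = m/ρ = 4.672 / 7.19 = 0.6499 cm³.
Thickness = V/A = 0.6499 / 383 = 0.00170 cm = 17.0 μm.

17.0 μm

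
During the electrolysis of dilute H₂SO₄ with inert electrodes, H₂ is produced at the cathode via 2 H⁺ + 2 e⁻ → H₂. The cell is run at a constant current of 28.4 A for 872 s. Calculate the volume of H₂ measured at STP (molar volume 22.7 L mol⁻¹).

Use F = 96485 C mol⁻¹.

2.91 L

Q = I·t = 28.40 A × 872.00 s = 24760 C.
n(e⁻) = Q/F = 24760 / 96485 = 0.2567 mol.
2 electrons are transferred per H₂ molecule, so n(H₂) = 0.2567 / 2 = 0.1283 mol.
V = n × V_m = 0.1283 × 22.7 = 2.91 L.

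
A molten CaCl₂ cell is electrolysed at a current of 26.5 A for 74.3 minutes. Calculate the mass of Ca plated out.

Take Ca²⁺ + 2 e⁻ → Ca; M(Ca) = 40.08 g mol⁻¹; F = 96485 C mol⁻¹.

24.5 g

Q = I·t = 26.50 A × 4458.0 s = 118100 C.
n(e⁻) = Q/F = 118100 / 96485 = 1.224 mol.
Ca²⁺ + 2 e⁻ → Ca, so n(Ca) = n(e⁻)/2 = 0.6122 mol.
m = n·M = 0.6122 × 40.08 = 24.5 g.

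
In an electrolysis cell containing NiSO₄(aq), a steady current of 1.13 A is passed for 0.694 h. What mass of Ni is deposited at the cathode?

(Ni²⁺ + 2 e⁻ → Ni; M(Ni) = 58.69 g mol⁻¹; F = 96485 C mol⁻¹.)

Q = I·t = 1.130 A × 2498.4 s = 2823 C.
n(e⁻) = Q/F = 2823 / 96485 = 0.02926 mol.
Ni²⁺ + 2 e⁻ → Ni, so n(Ni) = n(e⁻)/2 = 0.01463 mol.
m = n·M = 0.01463 × 58.69 = 0.859 g.

0.859 g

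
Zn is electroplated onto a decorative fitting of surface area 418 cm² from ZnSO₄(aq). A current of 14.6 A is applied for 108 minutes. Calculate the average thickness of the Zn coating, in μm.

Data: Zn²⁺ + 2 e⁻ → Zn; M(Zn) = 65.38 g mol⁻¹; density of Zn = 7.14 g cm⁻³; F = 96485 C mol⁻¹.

Q = I·t = 14.60 × 6480.0 = 94610 C; n(e⁻) = 0.9805 mol.
n(Zn) = n(e⁻)/2 = 0.4903 mol, so m = 0.4903 × 65.38 = 32.05 g.
Volume = m/ρ = 32.05 / 7.14 = 4.489 cm³.
Thickness = V/A = 4.489 / 418 = 0.0107 cm = 107 μm.

107 μm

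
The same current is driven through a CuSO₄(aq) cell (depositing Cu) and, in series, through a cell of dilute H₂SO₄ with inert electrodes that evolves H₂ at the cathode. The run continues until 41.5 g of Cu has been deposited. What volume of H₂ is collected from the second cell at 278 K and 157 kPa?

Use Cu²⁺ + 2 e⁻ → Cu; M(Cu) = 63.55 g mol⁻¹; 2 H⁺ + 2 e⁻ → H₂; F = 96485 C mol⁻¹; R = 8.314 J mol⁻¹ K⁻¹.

n(Cu) = 41.5 / 63.55 = 0.6530 mol, so n(e⁻) = 2 × 0.6530 = 1.306 mol.
The cells are in series, so the same 1.306 mol of electrons passes through the second cell.
2 H⁺ + 2 e⁻ → H₂ — 2 mol e⁻ per mol H₂, so n(H₂) = 1.306/2 = 0.6530 mol.
V = nRT/P = (0.6530 × 8.314 × 278) / (157 × 10³) = 0.00961 m³ = 9.61 L.

9.61 L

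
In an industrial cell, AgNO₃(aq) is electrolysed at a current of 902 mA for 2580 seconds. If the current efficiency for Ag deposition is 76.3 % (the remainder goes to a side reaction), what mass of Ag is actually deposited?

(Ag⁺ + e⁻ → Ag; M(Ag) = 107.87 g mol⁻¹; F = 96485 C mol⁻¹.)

Q = I·t = 0.9020 × 2580.0 = 2327 C.
n(e⁻) = 2327/96485 = 0.02412 mol; theoretically n(Ag) = 0.02412/1 = 0.02412 mol, m_theo = 2.602 g.
At 76.3 % efficiency, m_actual = 0.763 × 2.602 = 1.99 g.

1.99 g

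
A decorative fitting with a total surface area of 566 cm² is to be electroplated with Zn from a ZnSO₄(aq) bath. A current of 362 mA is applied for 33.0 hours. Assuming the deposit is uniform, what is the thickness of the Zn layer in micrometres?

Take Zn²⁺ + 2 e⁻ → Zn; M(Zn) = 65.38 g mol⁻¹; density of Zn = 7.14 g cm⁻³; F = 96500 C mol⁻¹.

Q = I·t = 0.3620 × 118800 = 43010 C; n(e⁻) = 0.4457 mol.
n(Zn) = n(e⁻)/2 = 0.2228 mol, so m = 0.2228 × 65.38 = 14.57 g.
Volume = m/ρ = 14.57 / 7.14 = 2.040 cm³.
Thickness = V/A = 2.040 / 566 = 0.00360 cm = 36.0 μm.

36.0 μm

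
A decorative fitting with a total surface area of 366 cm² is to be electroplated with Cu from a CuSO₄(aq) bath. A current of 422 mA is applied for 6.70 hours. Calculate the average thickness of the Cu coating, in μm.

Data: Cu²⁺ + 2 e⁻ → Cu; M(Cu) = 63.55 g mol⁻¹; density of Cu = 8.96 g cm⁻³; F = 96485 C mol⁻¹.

10.2 μm

Q = I·t = 0.4220 × 24120 = 10180 C; n(e⁻) = 0.1055 mol.
n(Cu) = n(e⁻)/2 = 0.05275 mol, so m = 0.05275 × 63.55 = 3.352 g.
Volume = m/ρ = 3.352 / 8.96 = 0.3741 cm³.
Thickness = V/A = 0.3741 / 366 = 0.00102 cm = 10.2 μm.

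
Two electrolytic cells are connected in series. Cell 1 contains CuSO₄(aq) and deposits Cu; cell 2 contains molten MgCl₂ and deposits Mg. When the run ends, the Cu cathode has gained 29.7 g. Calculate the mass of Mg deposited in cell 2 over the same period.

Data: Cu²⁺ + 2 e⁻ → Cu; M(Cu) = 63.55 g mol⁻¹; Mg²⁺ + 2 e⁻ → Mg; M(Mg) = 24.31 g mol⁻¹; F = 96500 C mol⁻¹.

n(Cu) = 29.7 / 63.55 = 0.4673 mol.
Since Cu²⁺ + 2 e⁻ → Cu, n(e⁻) passed = 2 × 0.4673 = 0.9347 mol.
Cells in series carry the same charge, so the same 0.9347 mol of electrons passes through cell 2.
Mg²⁺ + 2 e⁻ → Mg, so n(Mg) = 0.9347 / 2 = 0.4673 mol.
m(Mg) = 0.4673 × 24.31 = 11.4 g.

11.4 g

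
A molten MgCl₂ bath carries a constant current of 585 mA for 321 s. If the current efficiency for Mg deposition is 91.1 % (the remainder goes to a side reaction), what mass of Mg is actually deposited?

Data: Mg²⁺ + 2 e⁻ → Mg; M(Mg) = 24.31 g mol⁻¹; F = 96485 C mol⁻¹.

0.0216 g

Q = I·t = 0.5850 × 321.00 = 187.8 C.
n(e⁻) = 187.8/96485 = 0.001946 mol; theoretically n(Mg) = 0.001946/2 = 0.0009731 mol, m_theo = 0.02366 g.
At 91.1 % efficiency, m_actual = 0.911 × 0.02366 = 0.0216 g.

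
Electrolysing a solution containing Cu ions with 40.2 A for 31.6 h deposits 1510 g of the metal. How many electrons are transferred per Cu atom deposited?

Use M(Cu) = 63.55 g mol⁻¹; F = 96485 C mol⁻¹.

Q = I·t = 40.20 A × 113760 s = 4573000 C, so n(e⁻) = 4573000/96485 = 47.40 mol.
n(Cu) deposited = 1510 / 63.55 = 23.76 mol.
Electrons per atom = n(e⁻)/n(Cu) = 47.40 / 23.76 = 1.99 ≈ 2, so the ion is Cu²⁺.

2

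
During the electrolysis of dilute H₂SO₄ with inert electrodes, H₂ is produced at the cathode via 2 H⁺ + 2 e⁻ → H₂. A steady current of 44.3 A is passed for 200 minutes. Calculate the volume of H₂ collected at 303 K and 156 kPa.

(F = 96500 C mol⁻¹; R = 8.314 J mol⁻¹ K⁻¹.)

Q = I·t = 44.30 A × 12000 s = 531600 C.
n(e⁻) = Q/F = 531600 / 96500 = 5.509 mol.
2 electrons are transferred per H₂ molecule, so n(H₂) = 5.509 / 2 = 2.754 mol.
V = nRT/P = (2.754 × 8.314 × 303) / (156 × 10³ Pa) = 0.0445 m³ = 44.5 L.

44.5 L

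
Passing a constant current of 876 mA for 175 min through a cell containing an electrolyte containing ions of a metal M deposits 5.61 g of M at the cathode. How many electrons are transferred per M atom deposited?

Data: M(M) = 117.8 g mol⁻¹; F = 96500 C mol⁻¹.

2

Q = I·t = 0.8760 A × 10500 s = 9198 C, so n(e⁻) = 9198/96500 = 0.09532 mol.
n(M) deposited = 5.61 / 117.8 = 0.04762 mol.
Electrons per atom = n(e⁻)/n(M) = 0.09532 / 0.04762 = 2.00 ≈ 2, so the ion is M²⁺.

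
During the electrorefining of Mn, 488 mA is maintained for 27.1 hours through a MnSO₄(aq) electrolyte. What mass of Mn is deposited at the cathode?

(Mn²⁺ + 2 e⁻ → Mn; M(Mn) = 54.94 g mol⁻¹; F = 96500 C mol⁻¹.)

Q = I·t = 0.4880 A × 97560 s = 47610 C.
n(e⁻) = Q/F = 47610 / 96500 = 0.4934 mol.
Mn²⁺ + 2 e⁻ → Mn, so n(Mn) = n(e⁻)/2 = 0.2467 mol.
m = n·M = 0.2467 × 54.94 = 13.6 g.

13.6 g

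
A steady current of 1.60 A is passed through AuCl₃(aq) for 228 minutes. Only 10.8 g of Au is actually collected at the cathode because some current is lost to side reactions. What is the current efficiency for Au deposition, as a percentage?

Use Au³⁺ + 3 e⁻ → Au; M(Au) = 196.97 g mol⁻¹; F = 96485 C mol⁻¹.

72.5 %

Q = I·t = 1.600 × 13680 = 21890 C; n(e⁻) = 21890/96485 = 0.2269 mol.
Theoretical n(Au) = n(e⁻)/3 = 0.07562 mol, i.e. m_theo = 0.07562 × 196.97 = 14.89 g.
Efficiency = m_actual / m_theo = 10.8 / 14.89 = 72.5 %.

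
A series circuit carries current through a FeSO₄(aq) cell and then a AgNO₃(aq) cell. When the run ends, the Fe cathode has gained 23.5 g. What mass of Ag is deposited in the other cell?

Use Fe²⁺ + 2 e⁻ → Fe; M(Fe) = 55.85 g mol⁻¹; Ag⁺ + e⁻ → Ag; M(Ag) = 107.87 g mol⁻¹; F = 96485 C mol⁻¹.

n(Fe) = 23.5 / 55.85 = 0.4208 mol.
Since Fe²⁺ + 2 e⁻ → Fe, n(e⁻) passed = 2 × 0.4208 = 0.8415 mol.
Cells in series carry the same charge, so the same 0.8415 mol of electrons passes through cell 2.
Ag⁺ + e⁻ → Ag, so n(Ag) = 0.8415 / 1 = 0.8415 mol.
m(Ag) = 0.8415 × 107.87 = 90.8 g.

90.8 g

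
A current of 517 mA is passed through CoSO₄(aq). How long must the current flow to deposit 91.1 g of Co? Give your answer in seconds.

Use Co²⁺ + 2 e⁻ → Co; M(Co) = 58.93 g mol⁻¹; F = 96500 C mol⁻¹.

5.77 × 10⁵ s

n(Co) = m/M = 91.1 / 58.93 = 1.546 mol.
Each Co atom requires 2 electrons, so n(e⁻) = 2 × 1.546 = 3.092 mol.
Q = n(e⁻)·F = 3.092 × 96500 = 298400 C.
t = Q/I = 298400 / 0.5170 A = 577100 s.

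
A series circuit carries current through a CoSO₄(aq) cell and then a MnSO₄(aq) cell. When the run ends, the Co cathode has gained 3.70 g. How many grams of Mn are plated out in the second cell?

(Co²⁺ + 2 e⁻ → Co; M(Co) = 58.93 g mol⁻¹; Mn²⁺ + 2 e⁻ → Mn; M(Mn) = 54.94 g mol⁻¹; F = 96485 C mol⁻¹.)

n(Co) = 3.70 / 58.93 = 0.06279 mol.
Since Co²⁺ + 2 e⁻ → Co, n(e⁻) passed = 2 × 0.06279 = 0.1256 mol.
Cells in series carry the same charge, so the same 0.1256 mol of electrons passes through cell 2.
Mn²⁺ + 2 e⁻ → Mn, so n(Mn) = 0.1256 / 2 = 0.06279 mol.
m(Mn) = 0.06279 × 54.94 = 3.45 g.

3.45 g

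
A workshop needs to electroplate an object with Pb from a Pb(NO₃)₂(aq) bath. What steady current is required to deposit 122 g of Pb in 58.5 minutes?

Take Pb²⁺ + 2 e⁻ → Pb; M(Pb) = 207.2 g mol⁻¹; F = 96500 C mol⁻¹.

32.4 A

n(Pb) = 122 / 207.2 = 0.5888 mol.
n(e⁻) = 2 × 0.5888 = 1.178 mol.
Q = n(e⁻)·F = 1.178 × 96500 = 113600 C.
I = Q/t = 113600 / 3510.0 s = 32.4 A.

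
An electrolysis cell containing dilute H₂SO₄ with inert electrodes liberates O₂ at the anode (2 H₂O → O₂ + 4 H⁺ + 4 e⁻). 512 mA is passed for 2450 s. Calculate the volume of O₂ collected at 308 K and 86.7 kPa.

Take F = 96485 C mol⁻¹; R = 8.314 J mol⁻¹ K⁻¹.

0.0960 L

Q = I·t = 0.5120 A × 2450.0 s = 1254 C.
n(e⁻) = Q/F = 1254 / 96485 = 0.01300 mol.
4 electrons are transferred per O₂ molecule, so n(O₂) = 0.01300 / 4 = 0.003250 mol.
V = nRT/P = (0.003250 × 8.314 × 308) / (86.7 × 10³ Pa) = 9.60 × 10⁻⁵ m³ = 0.0960 L.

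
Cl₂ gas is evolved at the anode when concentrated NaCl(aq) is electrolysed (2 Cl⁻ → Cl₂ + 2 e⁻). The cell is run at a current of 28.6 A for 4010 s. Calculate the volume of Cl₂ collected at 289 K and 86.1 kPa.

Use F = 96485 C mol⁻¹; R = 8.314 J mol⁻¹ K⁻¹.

Q = I·t = 28.60 A × 4010.0 s = 114700 C.
n(e⁻) = Q/F = 114700 / 96485 = 1.189 mol.
2 electrons are transferred per Cl₂ molecule, so n(Cl₂) = 1.189 / 2 = 0.5943 mol.
V = nRT/P = (0.5943 × 8.314 × 289) / (86.1 × 10³ Pa) = 0.0166 m³ = 16.6 L.

16.6 L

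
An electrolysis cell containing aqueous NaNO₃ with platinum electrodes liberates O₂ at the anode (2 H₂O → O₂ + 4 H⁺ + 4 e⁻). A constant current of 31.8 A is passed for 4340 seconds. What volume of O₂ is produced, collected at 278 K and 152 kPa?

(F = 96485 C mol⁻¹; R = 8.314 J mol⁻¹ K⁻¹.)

Q = I·t = 31.80 A × 4340.0 s = 138000 C.
n(e⁻) = Q/F = 138000 / 96485 = 1.430 mol.
4 electrons are transferred per O₂ molecule, so n(O₂) = 1.430 / 4 = 0.3576 mol.
V = nRT/P = (0.3576 × 8.314 × 278) / (152 × 10³ Pa) = 0.00544 m³ = 5.44 L.

5.44 L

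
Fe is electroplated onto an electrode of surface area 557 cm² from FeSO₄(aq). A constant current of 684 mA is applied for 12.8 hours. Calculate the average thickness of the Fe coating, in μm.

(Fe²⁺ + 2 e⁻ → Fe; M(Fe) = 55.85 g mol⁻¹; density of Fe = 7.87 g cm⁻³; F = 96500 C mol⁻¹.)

Q = I·t = 0.6840 × 46080 = 31520 C; n(e⁻) = 0.3266 mol.
n(Fe) = n(e⁻)/2 = 0.1633 mol, so m = 0.1633 × 55.85 = 9.121 g.
Volume = m/ρ = 9.121 / 7.87 = 1.159 cm³.
Thickness = V/A = 1.159 / 557 = 0.00208 cm = 20.8 μm.

20.8 μm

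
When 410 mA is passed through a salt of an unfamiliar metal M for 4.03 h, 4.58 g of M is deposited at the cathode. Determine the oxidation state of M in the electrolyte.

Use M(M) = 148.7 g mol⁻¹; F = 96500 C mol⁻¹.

Q = I·t = 0.4100 A × 14508 s = 5948 C, so n(e⁻) = 5948/96500 = 0.06164 mol.
n(M) deposited = 4.58 / 148.7 = 0.03080 mol.
Electrons per atom = n(e⁻)/n(M) = 0.06164 / 0.03080 = 2.00 ≈ 2, so the ion is M²⁺.

+2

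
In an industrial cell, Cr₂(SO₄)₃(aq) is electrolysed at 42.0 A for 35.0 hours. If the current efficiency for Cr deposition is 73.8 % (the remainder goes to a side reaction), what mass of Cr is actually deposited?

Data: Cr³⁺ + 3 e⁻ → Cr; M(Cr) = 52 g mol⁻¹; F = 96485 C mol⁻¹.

Q = I·t = 42.00 × 126000 = 5292000 C.
n(e⁻) = 5292000/96485 = 54.85 mol; theoretically n(Cr) = 54.85/3 = 18.28 mol, m_theo = 950.7 g.
At 73.8 % efficiency, m_actual = 0.738 × 950.7 = 702 g.

702 g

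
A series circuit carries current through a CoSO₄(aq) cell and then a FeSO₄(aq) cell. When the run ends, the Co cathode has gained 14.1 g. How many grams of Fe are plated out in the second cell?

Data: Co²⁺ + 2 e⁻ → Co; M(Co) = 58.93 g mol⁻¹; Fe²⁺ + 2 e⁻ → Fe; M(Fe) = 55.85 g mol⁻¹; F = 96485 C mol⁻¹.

n(Co) = 14.1 / 58.93 = 0.2393 mol.
Since Co²⁺ + 2 e⁻ → Co, n(e⁻) passed = 2 × 0.2393 = 0.4785 mol.
Cells in series carry the same charge, so the same 0.4785 mol of electrons passes through cell 2.
Fe²⁺ + 2 e⁻ → Fe, so n(Fe) = 0.4785 / 2 = 0.2393 mol.
m(Fe) = 0.2393 × 55.85 = 13.4 g.

13.4 g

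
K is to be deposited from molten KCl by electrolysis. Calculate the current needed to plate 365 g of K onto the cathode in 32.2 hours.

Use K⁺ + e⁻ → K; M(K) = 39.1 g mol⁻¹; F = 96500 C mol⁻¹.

n(K) = 365 / 39.1 = 9.335 mol.
n(e⁻) = 1 × 9.335 = 9.335 mol.
Q = n(e⁻)·F = 9.335 × 96500 = 900800 C.
I = Q/t = 900800 / 115920 s = 7.77 A.

7.77 A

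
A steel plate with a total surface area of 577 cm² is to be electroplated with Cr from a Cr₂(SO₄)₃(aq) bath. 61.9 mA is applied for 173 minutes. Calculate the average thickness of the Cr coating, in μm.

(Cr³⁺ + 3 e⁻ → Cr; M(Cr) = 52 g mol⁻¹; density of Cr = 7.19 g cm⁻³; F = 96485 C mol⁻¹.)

0.278 μm

Q = I·t = 0.06190 × 10380 = 642.5 C; n(e⁻) = 0.006659 mol.
n(Cr) = n(e⁻)/3 = 0.002220 mol, so m = 0.002220 × 52 = 0.1154 g.
Volume = m/ρ = 0.1154 / 7.19 = 0.01605 cm³.
Thickness = V/A = 0.01605 / 577 = 2.78 × 10⁻⁵ cm = 0.278 μm.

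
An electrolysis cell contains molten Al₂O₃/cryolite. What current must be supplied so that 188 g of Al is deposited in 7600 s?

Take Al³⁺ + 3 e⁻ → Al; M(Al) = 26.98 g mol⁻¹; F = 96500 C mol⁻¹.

265 A

n(Al) = 188 / 26.98 = 6.968 mol.
n(e⁻) = 3 × 6.968 = 20.90 mol.
Q = n(e⁻)·F = 20.90 × 96500 = 2017000 C.
I = Q/t = 2017000 / 7600.0 s = 265 A.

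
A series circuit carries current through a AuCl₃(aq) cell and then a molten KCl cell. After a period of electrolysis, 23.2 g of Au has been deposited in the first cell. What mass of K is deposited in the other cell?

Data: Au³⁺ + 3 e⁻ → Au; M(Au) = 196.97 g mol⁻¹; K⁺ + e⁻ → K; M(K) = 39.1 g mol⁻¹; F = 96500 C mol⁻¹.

n(Au) = 23.2 / 196.97 = 0.1178 mol.
Since Au³⁺ + 3 e⁻ → Au, n(e⁻) passed = 3 × 0.1178 = 0.3534 mol.
Cells in series carry the same charge, so the same 0.3534 mol of electrons passes through cell 2.
K⁺ + e⁻ → K, so n(K) = 0.3534 / 1 = 0.3534 mol.
m(K) = 0.3534 × 39.1 = 13.8 g.

13.8 g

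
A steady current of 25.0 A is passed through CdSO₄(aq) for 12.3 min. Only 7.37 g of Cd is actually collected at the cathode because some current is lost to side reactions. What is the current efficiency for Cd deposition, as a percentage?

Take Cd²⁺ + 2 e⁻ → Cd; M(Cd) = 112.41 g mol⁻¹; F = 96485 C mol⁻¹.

Q = I·t = 25.00 × 738.00 = 18450 C; n(e⁻) = 18450/96485 = 0.1912 mol.
Theoretical n(Cd) = n(e⁻)/2 = 0.09561 mol, i.e. m_theo = 0.09561 × 112.41 = 10.75 g.
Efficiency = m_actual / m_theo = 7.37 / 10.75 = 68.6 %.

68.6 %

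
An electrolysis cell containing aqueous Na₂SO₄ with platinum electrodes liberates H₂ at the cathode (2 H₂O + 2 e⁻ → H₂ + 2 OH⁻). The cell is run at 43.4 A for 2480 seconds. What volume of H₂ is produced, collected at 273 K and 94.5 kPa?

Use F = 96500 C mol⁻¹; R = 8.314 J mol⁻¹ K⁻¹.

Q = I·t = 43.40 A × 2480.0 s = 107600 C.
n(e⁻) = Q/F = 107600 / 96500 = 1.115 mol.
2 electrons are transferred per H₂ molecule, so n(H₂) = 1.115 / 2 = 0.5577 mol.
V = nRT/P = (0.5577 × 8.314 × 273) / (94.5 × 10³ Pa) = 0.0134 m³ = 13.4 L.

13.4 L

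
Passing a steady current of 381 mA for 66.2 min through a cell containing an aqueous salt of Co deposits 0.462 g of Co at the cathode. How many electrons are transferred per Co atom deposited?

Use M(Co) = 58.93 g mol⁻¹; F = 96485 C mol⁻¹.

Q = I·t = 0.3810 A × 3972.0 s = 1513 C, so n(e⁻) = 1513/96485 = 0.01568 mol.
n(Co) deposited = 0.462 / 58.93 = 0.007840 mol.
Electrons per atom = n(e⁻)/n(Co) = 0.01568 / 0.007840 = 2.00 ≈ 2, so the ion is Co²⁺.

2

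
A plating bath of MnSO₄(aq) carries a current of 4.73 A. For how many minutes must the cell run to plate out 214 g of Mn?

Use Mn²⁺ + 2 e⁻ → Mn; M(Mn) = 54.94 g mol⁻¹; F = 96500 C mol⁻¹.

2650 min

n(Mn) = m/M = 214 / 54.94 = 3.895 mol.
Each Mn atom requires 2 electrons, so n(e⁻) = 2 × 3.895 = 7.790 mol.
Q = n(e⁻)·F = 7.790 × 96500 = 751800 C.
t = Q/I = 751800 / 4.730 A = 158900 s = 2650 min.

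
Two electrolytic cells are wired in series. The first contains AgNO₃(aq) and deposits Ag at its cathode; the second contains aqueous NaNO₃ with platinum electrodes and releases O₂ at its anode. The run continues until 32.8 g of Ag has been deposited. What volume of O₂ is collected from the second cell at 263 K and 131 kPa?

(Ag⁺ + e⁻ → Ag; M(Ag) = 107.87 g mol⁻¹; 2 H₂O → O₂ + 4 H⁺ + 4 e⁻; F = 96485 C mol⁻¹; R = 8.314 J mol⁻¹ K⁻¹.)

1.27 L

n(Ag) = 32.8 / 107.87 = 0.3041 mol, so n(e⁻) = 1 × 0.3041 = 0.3041 mol.
The cells are in series, so the same 0.3041 mol of electrons passes through the second cell.
2 H₂O → O₂ + 4 H⁺ + 4 e⁻ — 4 mol e⁻ per mol O₂, so n(O₂) = 0.3041/4 = 0.07602 mol.
V = nRT/P = (0.07602 × 8.314 × 263) / (131 × 10³) = 0.00127 m³ = 1.27 L.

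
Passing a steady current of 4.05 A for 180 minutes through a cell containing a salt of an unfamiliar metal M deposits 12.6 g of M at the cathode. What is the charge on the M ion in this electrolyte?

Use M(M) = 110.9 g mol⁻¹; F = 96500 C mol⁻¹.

Q = I·t = 4.050 A × 10800 s = 43740 C, so n(e⁻) = 43740/96500 = 0.4533 mol.
n(M) deposited = 12.6 / 110.9 = 0.1136 mol.
Electrons per atom = n(e⁻)/n(M) = 0.4533 / 0.1136 = 3.99 ≈ 4, so the ion is M⁴⁺.

+4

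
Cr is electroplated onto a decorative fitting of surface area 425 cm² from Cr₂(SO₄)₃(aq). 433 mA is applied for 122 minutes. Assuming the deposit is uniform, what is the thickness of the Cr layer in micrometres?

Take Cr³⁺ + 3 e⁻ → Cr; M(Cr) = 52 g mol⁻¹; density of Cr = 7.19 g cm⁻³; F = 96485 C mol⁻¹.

Q = I·t = 0.4330 × 7320.0 = 3170 C; n(e⁻) = 0.03285 mol.
n(Cr) = n(e⁻)/3 = 0.01095 mol, so m = 0.01095 × 52 = 0.5694 g.
Volume = m/ρ = 0.5694 / 7.19 = 0.07919 cm³.
Thickness = V/A = 0.07919 / 425 = 1.86 × 10⁻⁴ cm = 1.86 μm.

1.86 μm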